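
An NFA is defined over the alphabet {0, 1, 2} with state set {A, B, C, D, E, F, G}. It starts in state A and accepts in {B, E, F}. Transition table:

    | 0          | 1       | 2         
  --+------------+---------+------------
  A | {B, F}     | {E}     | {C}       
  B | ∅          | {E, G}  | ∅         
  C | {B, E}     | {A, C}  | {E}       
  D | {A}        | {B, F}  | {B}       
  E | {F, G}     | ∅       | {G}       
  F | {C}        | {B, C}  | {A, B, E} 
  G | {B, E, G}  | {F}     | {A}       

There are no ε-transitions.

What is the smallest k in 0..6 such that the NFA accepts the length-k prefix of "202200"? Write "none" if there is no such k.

2

Start in {A}.
Read '2': A→{C}; now {C}.
Read '0': C→{B, E}; now {B, E}.
None of the earlier sets intersect F, but {B, E} does.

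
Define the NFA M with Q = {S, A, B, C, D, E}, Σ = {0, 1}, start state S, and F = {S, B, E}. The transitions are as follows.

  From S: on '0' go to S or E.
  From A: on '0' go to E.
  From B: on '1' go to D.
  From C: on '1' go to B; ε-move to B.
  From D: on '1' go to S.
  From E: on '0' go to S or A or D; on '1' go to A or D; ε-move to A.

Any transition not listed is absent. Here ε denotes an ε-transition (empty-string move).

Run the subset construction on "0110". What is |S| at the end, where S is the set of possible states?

3

Start in {S}.
Read '0': S→{S, E}; union {S, E}; ε-closure = {S, A, E}.
Read '1': S→∅, A→∅, E→{A, D}; now {A, D}.
Read '1': A→∅, D→{S}; now {S}.
Read '0': S→{S, E}; union {S, E}; ε-closure = {S, A, E}.
That set has 3 states.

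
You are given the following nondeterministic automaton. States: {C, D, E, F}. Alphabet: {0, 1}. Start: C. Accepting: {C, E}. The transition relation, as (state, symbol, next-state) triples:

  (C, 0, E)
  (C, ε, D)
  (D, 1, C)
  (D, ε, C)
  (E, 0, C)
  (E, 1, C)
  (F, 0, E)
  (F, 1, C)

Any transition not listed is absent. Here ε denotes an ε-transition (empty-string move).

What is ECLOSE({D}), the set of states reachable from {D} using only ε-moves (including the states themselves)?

{C, D}

Begin with {D}.
ε-move D → C; add C.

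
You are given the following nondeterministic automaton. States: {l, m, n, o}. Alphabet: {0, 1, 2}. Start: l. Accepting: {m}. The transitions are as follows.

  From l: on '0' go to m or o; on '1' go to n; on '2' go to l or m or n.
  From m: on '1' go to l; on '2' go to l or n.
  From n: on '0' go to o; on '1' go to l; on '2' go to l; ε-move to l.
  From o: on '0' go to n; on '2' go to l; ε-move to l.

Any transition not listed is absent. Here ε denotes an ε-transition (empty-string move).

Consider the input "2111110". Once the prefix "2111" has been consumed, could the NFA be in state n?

Start in {l}.
Read '2': {l} → {l, m, n}.
Read '1': {l, m, n} → {l, n}.
Read '1': {l, n} → {l, n}.
Read '1': {l, n} → {l, n}.
State n is in {l, n}.

Yes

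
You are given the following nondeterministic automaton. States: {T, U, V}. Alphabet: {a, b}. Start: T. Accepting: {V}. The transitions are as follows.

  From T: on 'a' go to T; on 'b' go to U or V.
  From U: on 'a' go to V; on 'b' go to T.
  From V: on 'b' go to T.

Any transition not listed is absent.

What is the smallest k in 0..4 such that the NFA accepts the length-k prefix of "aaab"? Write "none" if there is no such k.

4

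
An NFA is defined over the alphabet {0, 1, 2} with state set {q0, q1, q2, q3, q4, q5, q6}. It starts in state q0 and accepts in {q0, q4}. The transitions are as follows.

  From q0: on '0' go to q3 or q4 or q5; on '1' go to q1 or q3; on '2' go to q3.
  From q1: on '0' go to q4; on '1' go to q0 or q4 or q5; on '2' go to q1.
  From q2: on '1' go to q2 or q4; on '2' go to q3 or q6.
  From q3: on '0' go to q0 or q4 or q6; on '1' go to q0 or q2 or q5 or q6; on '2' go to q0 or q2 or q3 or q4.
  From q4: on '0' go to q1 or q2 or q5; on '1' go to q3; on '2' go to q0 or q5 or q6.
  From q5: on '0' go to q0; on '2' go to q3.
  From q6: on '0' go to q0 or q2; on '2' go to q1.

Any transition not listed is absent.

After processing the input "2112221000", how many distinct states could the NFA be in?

Start in {q0}.
Read '2': {q0} → {q3}.
Read '1': {q3} → {q0, q2, q5, q6}.
Read '1': {q0, q2, q5, q6} → {q1, q2, q3, q4}.
Read '2': {q1, q2, q3, q4} → {q0, q1, q2, q3, q4, q5, q6}.
Read '2': {q0, q1, q2, q3, q4, q5, q6} → {q0, q1, q2, q3, q4, q5, q6}.
Read '2': {q0, q1, q2, q3, q4, q5, q6} → {q0, q1, q2, q3, q4, q5, q6}.
Read '1': {q0, q1, q2, q3, q4, q5, q6} → {q0, q1, q2, q3, q4, q5, q6}.
Read '0': {q0, q1, q2, q3, q4, q5, q6} → {q0, q1, q2, q3, q4, q5, q6}.
Read '0': {q0, q1, q2, q3, q4, q5, q6} → {q0, q1, q2, q3, q4, q5, q6}.
Read '0': {q0, q1, q2, q3, q4, q5, q6} → {q0, q1, q2, q3, q4, q5, q6}.
That set has 7 states.

7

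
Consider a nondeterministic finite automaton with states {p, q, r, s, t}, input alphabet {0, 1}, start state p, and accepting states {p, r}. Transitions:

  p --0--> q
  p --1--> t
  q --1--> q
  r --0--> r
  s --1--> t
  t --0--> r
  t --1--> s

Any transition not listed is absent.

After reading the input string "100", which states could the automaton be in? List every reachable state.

{r}

Start in {p}.
Read '1': p→{t}; now {t}.
Read '0': t→{r}; now {r}.
Read '0': r→{r}; now {r}.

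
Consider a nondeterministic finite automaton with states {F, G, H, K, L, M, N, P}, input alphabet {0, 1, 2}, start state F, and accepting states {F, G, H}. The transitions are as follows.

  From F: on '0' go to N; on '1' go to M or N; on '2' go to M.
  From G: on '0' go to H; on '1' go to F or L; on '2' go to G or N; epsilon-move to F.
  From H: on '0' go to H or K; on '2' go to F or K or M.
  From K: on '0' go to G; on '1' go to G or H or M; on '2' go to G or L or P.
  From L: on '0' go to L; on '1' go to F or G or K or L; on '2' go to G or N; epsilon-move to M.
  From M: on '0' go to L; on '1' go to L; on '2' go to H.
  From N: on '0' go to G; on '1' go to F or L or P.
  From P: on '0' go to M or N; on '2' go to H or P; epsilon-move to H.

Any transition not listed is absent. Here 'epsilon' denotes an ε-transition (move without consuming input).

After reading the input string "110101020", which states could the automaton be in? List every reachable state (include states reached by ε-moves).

{F, G, H, K, L, M, N}

Start in {F}.
Read '1': {F} → {M, N}.
Read '1': {M, N} → {F, H, L, M, P}.
Read '0': {F, H, L, M, P} → {H, K, L, M, N}.
Read '1': {H, K, L, M, N} → {F, G, H, K, L, M, P}.
Read '0': {F, G, H, K, L, M, P} → {F, G, H, K, L, M, N}.
Read '1': {F, G, H, K, L, M, N} → {F, G, H, K, L, M, N, P}.
Read '0': {F, G, H, K, L, M, N, P} → {F, G, H, K, L, M, N}.
Read '2': {F, G, H, K, L, M, N} → {F, G, H, K, L, M, N, P}.
Read '0': {F, G, H, K, L, M, N, P} → {F, G, H, K, L, M, N}.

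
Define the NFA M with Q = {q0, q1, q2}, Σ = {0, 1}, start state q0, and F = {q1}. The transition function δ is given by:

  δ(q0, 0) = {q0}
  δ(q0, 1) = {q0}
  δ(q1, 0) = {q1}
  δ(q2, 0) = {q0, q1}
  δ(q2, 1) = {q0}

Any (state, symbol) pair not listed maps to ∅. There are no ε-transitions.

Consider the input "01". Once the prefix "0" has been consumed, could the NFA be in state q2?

No

Start in {q0}.
Read '0': q0→{q0}; now {q0}.
State q2 is not in {q0}.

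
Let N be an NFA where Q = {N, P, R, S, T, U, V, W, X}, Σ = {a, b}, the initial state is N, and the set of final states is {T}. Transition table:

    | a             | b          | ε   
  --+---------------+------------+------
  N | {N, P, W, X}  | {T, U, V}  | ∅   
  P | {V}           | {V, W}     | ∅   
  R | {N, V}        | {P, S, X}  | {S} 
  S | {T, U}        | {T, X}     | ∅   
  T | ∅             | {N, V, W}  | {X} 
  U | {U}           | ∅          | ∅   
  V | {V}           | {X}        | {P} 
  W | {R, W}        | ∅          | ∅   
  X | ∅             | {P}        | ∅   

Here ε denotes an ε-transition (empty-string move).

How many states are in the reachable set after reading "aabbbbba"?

Start in {N}.
Read 'a': N→{N, P, W, X}; now {N, P, W, X}.
Read 'a': N→{N, P, W, X}, P→{V}, W→{R, W}, X→∅; union {N, P, R, V, W, X}; ε-closure = {N, P, R, S, V, W, X}.
Read 'b': N→{T, U, V}, P→{V, W}, R→{P, S, X}, S→{T, X}, V→{X}, W→∅, X→{P}; now {P, S, T, U, V, W, X}.
Read 'b': P→{V, W}, S→{T, X}, T→{N, V, W}, U→∅, V→{X}, W→∅, X→{P}; now {N, P, T, V, W, X}.
Read 'b': N→{T, U, V}, P→{V, W}, T→{N, V, W}, V→{X}, W→∅, X→{P}; now {N, P, T, U, V, W, X}.
Read 'b': N→{T, U, V}, P→{V, W}, T→{N, V, W}, U→∅, V→{X}, W→∅, X→{P}; now {N, P, T, U, V, W, X}.
Read 'b': N→{T, U, V}, P→{V, W}, T→{N, V, W}, U→∅, V→{X}, W→∅, X→{P}; now {N, P, T, U, V, W, X}.
Read 'a': N→{N, P, W, X}, P→{V}, T→∅, U→{U}, V→{V}, W→{R, W}, X→∅; union {N, P, R, U, V, W, X}; ε-closure = {N, P, R, S, U, V, W, X}.
That set has 8 states.

8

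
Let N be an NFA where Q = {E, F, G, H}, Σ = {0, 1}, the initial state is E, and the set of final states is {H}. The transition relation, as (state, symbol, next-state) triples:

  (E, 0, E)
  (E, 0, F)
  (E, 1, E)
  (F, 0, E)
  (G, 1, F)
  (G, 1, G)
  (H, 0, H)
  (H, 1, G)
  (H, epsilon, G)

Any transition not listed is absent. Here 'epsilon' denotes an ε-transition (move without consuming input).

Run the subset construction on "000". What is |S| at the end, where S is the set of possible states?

2

Start in {E}.
Read '0': {E} → {E, F}.
Read '0': {E, F} → {E, F}.
Read '0': {E, F} → {E, F}.
That set has 2 states.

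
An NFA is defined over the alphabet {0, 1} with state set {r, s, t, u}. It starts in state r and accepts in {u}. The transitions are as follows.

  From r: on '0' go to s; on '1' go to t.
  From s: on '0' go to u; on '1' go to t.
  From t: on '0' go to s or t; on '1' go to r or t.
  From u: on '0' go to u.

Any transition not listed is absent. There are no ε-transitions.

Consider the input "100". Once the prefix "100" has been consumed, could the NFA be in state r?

Start in {r}.
Read '1': r→{t}; now {t}.
Read '0': t→{s, t}; now {s, t}.
Read '0': s→{u}, t→{s, t}; now {s, t, u}.
State r is not in {s, t, u}.

No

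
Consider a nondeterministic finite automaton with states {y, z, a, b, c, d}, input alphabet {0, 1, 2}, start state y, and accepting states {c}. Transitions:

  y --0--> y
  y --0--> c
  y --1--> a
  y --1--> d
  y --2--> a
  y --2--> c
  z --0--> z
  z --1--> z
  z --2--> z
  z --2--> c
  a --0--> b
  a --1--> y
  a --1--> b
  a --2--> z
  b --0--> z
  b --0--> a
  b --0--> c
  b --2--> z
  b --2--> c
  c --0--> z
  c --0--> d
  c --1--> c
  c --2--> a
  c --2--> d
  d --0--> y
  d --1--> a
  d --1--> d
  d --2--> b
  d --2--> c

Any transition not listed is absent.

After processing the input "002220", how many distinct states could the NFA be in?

6

Start in {y}.
Read '0': {y} → {y, c}.
Read '0': {y, c} → {y, z, c, d}.
Read '2': {y, z, c, d} → {z, a, b, c, d}.
Read '2': {z, a, b, c, d} → {z, a, b, c, d}.
Read '2': {z, a, b, c, d} → {z, a, b, c, d}.
Read '0': {z, a, b, c, d} → {y, z, a, b, c, d}.
That set has 6 states.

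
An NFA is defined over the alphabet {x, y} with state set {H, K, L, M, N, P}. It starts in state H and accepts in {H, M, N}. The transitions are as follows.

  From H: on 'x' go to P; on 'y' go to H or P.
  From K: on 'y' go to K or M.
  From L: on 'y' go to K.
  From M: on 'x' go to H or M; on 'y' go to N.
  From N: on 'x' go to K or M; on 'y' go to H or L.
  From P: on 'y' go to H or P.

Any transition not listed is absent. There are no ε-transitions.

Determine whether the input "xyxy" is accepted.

Yes

Start in {H}.
Read 'x': {H} → {P}.
Read 'y': {P} → {H, P}.
Read 'x': {H, P} → {P}.
Read 'y': {P} → {H, P}.
The final set {H, P} contains the accepting state H.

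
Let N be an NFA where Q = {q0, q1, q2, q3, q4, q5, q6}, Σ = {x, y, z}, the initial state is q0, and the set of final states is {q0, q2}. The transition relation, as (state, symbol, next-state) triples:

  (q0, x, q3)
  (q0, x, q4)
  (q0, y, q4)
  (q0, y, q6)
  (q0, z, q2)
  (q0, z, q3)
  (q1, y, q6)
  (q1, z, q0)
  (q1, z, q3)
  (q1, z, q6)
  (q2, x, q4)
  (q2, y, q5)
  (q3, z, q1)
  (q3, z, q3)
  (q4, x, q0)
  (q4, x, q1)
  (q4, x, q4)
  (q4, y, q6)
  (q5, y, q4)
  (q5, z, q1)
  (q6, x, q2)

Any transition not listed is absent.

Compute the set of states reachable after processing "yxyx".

Start in {q0}.
Read 'y': q0→{q4, q6}; now {q4, q6}.
Read 'x': q4→{q0, q1, q4}, q6→{q2}; now {q0, q1, q2, q4}.
Read 'y': q0→{q4, q6}, q1→{q6}, q2→{q5}, q4→{q6}; now {q4, q5, q6}.
Read 'x': q4→{q0, q1, q4}, q5→∅, q6→{q2}; now {q0, q1, q2, q4}.

{q0, q1, q2, q4}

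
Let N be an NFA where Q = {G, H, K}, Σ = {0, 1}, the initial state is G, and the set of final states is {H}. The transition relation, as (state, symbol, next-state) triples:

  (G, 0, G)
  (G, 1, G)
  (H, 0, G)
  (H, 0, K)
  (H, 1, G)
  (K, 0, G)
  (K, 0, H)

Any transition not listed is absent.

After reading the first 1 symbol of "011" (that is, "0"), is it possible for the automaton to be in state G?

Yes

Start in {G}.
Read '0': {G} → {G}.
State G is in {G}.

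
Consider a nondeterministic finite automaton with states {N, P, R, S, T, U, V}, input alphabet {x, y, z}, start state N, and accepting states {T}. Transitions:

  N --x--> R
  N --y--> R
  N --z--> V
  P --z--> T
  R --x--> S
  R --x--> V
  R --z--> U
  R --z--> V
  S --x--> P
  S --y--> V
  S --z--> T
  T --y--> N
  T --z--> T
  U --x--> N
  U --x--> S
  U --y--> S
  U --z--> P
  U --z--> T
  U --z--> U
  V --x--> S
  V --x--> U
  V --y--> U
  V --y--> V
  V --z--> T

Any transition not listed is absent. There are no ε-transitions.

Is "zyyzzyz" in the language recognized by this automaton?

Yes

Start in {N}.
Read 'z': N→{V}; now {V}.
Read 'y': V→{U, V}; now {U, V}.
Read 'y': U→{S}, V→{U, V}; now {S, U, V}.
Read 'z': S→{T}, U→{P, T, U}, V→{T}; now {P, T, U}.
Read 'z': P→{T}, T→{T}, U→{P, T, U}; now {P, T, U}.
Read 'y': P→∅, T→{N}, U→{S}; now {N, S}.
Read 'z': N→{V}, S→{T}; now {T, V}.
The final set {T, V} contains the accepting state T.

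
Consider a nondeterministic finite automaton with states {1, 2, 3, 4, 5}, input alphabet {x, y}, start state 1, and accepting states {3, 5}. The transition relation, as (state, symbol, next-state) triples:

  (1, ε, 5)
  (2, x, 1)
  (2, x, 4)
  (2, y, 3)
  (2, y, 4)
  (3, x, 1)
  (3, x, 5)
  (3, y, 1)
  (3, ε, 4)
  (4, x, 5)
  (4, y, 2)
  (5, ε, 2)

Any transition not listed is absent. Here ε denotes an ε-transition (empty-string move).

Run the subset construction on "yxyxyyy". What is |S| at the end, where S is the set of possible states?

Start: ε-closure({1}) = {1, 2, 5}.
Read 'y': 1→∅, 2→{3, 4}, 5→∅; now {3, 4}.
Read 'x': 3→{1, 5}, 4→{5}; union {1, 5}; ε-closure = {1, 2, 5}.
Read 'y': 1→∅, 2→{3, 4}, 5→∅; now {3, 4}.
Read 'x': 3→{1, 5}, 4→{5}; union {1, 5}; ε-closure = {1, 2, 5}.
Read 'y': 1→∅, 2→{3, 4}, 5→∅; now {3, 4}.
Read 'y': 3→{1}, 4→{2}; union {1, 2}; ε-closure = {1, 2, 5}.
Read 'y': 1→∅, 2→{3, 4}, 5→∅; now {3, 4}.
That set has 2 states.

2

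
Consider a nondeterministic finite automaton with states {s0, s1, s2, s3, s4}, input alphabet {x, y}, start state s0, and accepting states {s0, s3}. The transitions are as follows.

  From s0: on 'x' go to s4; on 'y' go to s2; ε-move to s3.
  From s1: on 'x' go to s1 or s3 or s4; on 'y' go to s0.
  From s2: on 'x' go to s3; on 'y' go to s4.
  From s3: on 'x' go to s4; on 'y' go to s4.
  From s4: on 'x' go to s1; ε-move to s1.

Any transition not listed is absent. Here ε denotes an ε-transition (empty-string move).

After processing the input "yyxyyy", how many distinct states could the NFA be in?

5

Start: ε-closure({s0}) = {s0, s3}.
Read 'y': {s0, s3} → {s1, s2, s4}.
Read 'y': {s1, s2, s4} → {s0, s1, s3, s4}.
Read 'x': {s0, s1, s3, s4} → {s1, s3, s4}.
Read 'y': {s1, s3, s4} → {s0, s1, s3, s4}.
Read 'y': {s0, s1, s3, s4} → {s0, s1, s2, s3, s4}.
Read 'y': {s0, s1, s2, s3, s4} → {s0, s1, s2, s3, s4}.
That set has 5 states.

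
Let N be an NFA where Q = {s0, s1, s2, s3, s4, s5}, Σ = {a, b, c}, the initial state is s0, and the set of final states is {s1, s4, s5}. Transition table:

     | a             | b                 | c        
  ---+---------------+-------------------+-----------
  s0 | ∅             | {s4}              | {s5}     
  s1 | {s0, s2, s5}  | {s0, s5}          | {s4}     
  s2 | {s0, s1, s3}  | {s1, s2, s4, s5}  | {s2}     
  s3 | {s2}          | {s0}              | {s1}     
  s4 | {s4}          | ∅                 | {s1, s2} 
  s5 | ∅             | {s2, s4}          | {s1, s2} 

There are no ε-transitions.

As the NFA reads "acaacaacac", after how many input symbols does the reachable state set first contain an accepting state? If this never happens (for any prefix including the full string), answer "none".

Start in {s0}.
Read 'a': s0→∅; now ∅.
The set is empty and remains empty for the remaining 9 symbols.
No reachable set along the way intersects F.

none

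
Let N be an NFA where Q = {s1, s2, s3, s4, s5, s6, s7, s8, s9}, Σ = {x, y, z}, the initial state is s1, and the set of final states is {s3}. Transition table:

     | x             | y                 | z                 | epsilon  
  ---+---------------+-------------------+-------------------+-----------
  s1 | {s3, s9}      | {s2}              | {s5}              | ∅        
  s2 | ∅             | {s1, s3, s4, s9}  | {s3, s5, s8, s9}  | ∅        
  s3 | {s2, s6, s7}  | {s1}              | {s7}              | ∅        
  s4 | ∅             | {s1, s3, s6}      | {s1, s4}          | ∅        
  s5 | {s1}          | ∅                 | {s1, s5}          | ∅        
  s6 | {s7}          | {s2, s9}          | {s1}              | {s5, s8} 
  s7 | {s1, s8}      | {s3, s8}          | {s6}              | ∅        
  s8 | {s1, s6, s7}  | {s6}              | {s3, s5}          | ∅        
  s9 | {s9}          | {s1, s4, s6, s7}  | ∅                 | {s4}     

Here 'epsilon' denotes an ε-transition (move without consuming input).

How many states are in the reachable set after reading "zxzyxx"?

Start in {s1}.
Read 'z': {s1} → {s5}.
Read 'x': {s5} → {s1}.
Read 'z': {s1} → {s5}.
Read 'y': {s5} → ∅.
The set is empty and remains empty for the remaining 2 symbols.
That set has 0 states.

0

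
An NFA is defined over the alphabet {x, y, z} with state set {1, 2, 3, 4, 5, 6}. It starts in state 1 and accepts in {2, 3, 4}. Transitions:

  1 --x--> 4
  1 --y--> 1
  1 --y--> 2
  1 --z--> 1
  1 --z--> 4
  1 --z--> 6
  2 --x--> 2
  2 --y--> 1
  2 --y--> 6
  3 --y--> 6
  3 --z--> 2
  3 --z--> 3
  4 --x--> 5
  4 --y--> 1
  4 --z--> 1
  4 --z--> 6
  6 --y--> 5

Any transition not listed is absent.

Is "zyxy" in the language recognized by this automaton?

No

Start in {1}.
Read 'z': 1→{1, 4, 6}; now {1, 4, 6}.
Read 'y': 1→{1, 2}, 4→{1}, 6→{5}; now {1, 2, 5}.
Read 'x': 1→{4}, 2→{2}, 5→∅; now {2, 4}.
Read 'y': 2→{1, 6}, 4→{1}; now {1, 6}.
The final set {1, 6} contains no accepting state.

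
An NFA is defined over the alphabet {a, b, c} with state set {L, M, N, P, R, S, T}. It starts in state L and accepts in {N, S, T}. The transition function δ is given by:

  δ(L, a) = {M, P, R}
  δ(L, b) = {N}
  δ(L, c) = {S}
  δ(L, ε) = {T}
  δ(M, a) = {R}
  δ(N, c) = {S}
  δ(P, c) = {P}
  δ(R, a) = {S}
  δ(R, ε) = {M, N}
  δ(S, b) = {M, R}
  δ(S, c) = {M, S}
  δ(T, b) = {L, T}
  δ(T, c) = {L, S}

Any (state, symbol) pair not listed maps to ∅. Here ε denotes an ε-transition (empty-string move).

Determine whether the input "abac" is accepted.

Start: ε-closure({L}) = {L, T}.
Read 'a': {L, T} → {M, N, P, R}.
Read 'b': {M, N, P, R} → ∅.
The set is empty and remains empty for the remaining 2 symbols.
The final set ∅ contains no accepting state.

No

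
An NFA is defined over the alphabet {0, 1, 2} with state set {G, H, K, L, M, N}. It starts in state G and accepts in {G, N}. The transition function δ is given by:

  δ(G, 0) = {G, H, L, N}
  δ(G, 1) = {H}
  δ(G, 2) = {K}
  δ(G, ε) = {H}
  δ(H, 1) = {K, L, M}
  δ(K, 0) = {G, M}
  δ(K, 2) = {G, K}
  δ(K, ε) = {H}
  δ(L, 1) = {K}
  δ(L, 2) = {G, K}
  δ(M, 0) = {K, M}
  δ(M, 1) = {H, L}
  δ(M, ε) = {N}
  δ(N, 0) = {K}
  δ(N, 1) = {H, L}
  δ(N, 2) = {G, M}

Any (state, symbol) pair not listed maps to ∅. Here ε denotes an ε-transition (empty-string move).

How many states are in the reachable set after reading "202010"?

5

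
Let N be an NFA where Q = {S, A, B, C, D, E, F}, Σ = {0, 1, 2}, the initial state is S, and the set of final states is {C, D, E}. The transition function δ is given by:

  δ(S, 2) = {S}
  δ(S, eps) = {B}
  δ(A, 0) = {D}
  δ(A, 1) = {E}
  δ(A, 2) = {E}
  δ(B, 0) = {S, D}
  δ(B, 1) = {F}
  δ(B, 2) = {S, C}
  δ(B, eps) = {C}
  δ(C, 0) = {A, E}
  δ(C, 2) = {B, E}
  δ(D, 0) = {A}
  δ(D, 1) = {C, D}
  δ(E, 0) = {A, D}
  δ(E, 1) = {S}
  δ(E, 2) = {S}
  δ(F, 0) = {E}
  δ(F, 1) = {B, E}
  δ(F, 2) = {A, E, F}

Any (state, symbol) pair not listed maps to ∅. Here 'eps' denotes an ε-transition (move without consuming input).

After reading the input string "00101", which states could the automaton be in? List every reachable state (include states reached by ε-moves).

Start: ε-closure({S}) = {S, B, C}.
Read '0': {S, B, C} → {S, A, B, C, D, E}.
Read '0': {S, A, B, C, D, E} → {S, A, B, C, D, E}.
Read '1': {S, A, B, C, D, E} → {S, B, C, D, E, F}.
Read '0': {S, B, C, D, E, F} → {S, A, B, C, D, E}.
Read '1': {S, A, B, C, D, E} → {S, B, C, D, E, F}.

{S, B, C, D, E, F}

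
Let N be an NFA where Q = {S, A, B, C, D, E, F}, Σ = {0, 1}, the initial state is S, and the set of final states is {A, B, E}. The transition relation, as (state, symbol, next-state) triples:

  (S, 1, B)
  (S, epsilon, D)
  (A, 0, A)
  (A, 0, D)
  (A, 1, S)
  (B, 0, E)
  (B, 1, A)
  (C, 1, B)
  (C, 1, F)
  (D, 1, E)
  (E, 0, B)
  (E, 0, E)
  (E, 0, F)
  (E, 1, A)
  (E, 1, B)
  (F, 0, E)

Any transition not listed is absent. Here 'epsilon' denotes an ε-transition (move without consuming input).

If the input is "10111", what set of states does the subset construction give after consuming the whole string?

{S, B, D, E}

Start: ε-closure({S}) = {S, D}.
Read '1': S→{B}, D→{E}; now {B, E}.
Read '0': B→{E}, E→{B, E, F}; now {B, E, F}.
Read '1': B→{A}, E→{A, B}, F→∅; now {A, B}.
Read '1': A→{S}, B→{A}; union {S, A}; ε-closure = {S, A, D}.
Read '1': S→{B}, A→{S}, D→{E}; union {S, B, E}; ε-closure = {S, B, D, E}.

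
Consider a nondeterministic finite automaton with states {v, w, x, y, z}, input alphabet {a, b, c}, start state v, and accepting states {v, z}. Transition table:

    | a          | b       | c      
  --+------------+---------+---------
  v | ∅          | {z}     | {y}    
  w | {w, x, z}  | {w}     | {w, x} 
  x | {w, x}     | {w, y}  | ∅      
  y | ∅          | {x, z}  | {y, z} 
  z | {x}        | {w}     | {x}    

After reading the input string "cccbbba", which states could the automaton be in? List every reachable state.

Start in {v}.
Read 'c': {v} → {y}.
Read 'c': {y} → {y, z}.
Read 'c': {y, z} → {x, y, z}.
Read 'b': {x, y, z} → {w, x, y, z}.
Read 'b': {w, x, y, z} → {w, x, y, z}.
Read 'b': {w, x, y, z} → {w, x, y, z}.
Read 'a': {w, x, y, z} → {w, x, z}.

{w, x, z}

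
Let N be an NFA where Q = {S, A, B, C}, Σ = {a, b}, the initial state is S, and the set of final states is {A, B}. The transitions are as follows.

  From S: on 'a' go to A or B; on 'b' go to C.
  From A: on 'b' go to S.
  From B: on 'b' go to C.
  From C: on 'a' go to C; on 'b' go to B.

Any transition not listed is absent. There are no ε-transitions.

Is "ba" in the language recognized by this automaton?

Start in {S}.
Read 'b': {S} → {C}.
Read 'a': {C} → {C}.
The final set {C} contains no accepting state.

No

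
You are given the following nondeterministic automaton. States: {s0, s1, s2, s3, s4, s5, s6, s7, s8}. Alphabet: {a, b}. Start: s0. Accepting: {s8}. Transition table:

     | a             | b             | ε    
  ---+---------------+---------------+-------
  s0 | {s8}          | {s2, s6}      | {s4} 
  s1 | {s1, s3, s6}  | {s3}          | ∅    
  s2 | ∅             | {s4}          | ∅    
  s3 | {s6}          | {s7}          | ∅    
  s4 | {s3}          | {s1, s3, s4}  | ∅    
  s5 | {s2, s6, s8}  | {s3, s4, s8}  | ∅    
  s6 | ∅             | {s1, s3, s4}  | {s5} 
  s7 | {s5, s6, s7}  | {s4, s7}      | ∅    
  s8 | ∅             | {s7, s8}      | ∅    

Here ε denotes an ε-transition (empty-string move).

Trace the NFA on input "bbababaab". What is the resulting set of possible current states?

{s1, s3, s4, s7, s8}

Start: ε-closure({s0}) = {s0, s4}.
Read 'b': {s0, s4} → {s1, s2, s3, s4, s5, s6}.
Read 'b': {s1, s2, s3, s4, s5, s6} → {s1, s3, s4, s7, s8}.
Read 'a': {s1, s3, s4, s7, s8} → {s1, s3, s5, s6, s7}.
Read 'b': {s1, s3, s5, s6, s7} → {s1, s3, s4, s7, s8}.
Read 'a': {s1, s3, s4, s7, s8} → {s1, s3, s5, s6, s7}.
Read 'b': {s1, s3, s5, s6, s7} → {s1, s3, s4, s7, s8}.
Read 'a': {s1, s3, s4, s7, s8} → {s1, s3, s5, s6, s7}.
Read 'a': {s1, s3, s5, s6, s7} → {s1, s2, s3, s5, s6, s7, s8}.
Read 'b': {s1, s2, s3, s5, s6, s7, s8} → {s1, s3, s4, s7, s8}.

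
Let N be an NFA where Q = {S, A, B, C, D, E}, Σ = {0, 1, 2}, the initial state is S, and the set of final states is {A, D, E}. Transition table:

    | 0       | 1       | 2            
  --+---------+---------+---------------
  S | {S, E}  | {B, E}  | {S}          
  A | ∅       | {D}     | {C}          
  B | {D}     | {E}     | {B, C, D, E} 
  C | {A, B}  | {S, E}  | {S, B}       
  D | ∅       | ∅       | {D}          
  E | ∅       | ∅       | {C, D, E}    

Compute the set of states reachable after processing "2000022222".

Start in {S}.
Read '2': {S} → {S}.
Read '0': {S} → {S, E}.
Read '0': {S, E} → {S, E}.
Read '0': {S, E} → {S, E}.
Read '0': {S, E} → {S, E}.
Read '2': {S, E} → {S, C, D, E}.
Read '2': {S, C, D, E} → {S, B, C, D, E}.
Read '2': {S, B, C, D, E} → {S, B, C, D, E}.
Read '2': {S, B, C, D, E} → {S, B, C, D, E}.
Read '2': {S, B, C, D, E} → {S, B, C, D, E}.

{S, B, C, D, E}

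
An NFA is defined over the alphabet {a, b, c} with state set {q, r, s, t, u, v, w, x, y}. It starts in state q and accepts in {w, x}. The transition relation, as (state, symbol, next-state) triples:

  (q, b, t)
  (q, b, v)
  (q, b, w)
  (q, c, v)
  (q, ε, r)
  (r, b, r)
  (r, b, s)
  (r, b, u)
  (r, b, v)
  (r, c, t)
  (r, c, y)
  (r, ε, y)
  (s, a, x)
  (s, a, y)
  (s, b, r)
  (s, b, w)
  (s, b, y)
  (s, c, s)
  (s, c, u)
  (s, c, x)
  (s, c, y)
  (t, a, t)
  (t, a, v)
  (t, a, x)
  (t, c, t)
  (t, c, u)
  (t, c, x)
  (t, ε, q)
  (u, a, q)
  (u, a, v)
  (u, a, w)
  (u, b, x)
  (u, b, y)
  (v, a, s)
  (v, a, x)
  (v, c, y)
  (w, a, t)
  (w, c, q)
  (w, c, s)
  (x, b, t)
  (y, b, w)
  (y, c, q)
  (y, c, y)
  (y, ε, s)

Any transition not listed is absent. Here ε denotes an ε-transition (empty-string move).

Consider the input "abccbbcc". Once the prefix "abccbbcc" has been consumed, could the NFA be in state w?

No

Start: ε-closure({q}) = {q, r, s, y}.
Read 'a': {q, r, s, y} → {s, x, y}.
Read 'b': {s, x, y} → {q, r, s, t, w, y}.
Read 'c': {q, r, s, t, w, y} → {q, r, s, t, u, v, x, y}.
Read 'c': {q, r, s, t, u, v, x, y} → {q, r, s, t, u, v, x, y}.
Read 'b': {q, r, s, t, u, v, x, y} → {q, r, s, t, u, v, w, x, y}.
Read 'b': {q, r, s, t, u, v, w, x, y} → {q, r, s, t, u, v, w, x, y}.
Read 'c': {q, r, s, t, u, v, w, x, y} → {q, r, s, t, u, v, x, y}.
Read 'c': {q, r, s, t, u, v, x, y} → {q, r, s, t, u, v, x, y}.
State w is not in {q, r, s, t, u, v, x, y}.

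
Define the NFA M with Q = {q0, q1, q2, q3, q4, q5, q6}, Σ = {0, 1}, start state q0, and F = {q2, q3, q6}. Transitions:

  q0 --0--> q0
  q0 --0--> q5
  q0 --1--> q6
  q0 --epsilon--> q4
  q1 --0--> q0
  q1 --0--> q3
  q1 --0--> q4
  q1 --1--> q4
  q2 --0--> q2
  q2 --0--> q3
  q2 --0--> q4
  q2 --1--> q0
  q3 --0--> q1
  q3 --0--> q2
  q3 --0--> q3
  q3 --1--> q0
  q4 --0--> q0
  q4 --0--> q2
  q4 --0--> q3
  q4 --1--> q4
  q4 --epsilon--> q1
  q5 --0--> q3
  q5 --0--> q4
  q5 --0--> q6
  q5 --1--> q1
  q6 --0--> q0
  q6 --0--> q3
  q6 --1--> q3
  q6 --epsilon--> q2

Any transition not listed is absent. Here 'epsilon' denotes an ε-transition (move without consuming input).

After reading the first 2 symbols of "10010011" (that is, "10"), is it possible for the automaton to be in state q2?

Yes

Start: ε-closure({q0}) = {q0, q1, q4}.
Read '1': q0→{q6}, q1→{q4}, q4→{q4}; union {q4, q6}; ε-closure = {q1, q2, q4, q6}.
Read '0': q1→{q0, q3, q4}, q2→{q2, q3, q4}, q4→{q0, q2, q3}, q6→{q0, q3}; union {q0, q2, q3, q4}; ε-closure = {q0, q1, q2, q3, q4}.
State q2 is in {q0, q1, q2, q3, q4}.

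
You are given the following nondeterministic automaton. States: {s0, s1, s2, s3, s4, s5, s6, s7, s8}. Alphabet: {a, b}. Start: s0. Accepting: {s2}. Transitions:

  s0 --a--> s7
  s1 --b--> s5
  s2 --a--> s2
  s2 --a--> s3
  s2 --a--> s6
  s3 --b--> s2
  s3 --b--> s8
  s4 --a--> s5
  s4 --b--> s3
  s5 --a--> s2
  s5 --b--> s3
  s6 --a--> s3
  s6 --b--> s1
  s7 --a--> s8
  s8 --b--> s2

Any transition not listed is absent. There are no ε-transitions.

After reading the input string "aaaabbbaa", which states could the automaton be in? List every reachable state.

Start in {s0}.
Read 'a': {s0} → {s7}.
Read 'a': {s7} → {s8}.
Read 'a': {s8} → ∅.
The set is empty and remains empty for the remaining 6 symbols.

∅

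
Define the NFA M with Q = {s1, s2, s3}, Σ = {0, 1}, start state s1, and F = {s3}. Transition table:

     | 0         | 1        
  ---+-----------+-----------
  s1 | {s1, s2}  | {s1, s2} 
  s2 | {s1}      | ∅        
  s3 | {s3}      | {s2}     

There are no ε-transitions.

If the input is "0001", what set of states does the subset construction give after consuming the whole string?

Start in {s1}.
Read '0': s1→{s1, s2}; now {s1, s2}.
Read '0': s1→{s1, s2}, s2→{s1}; now {s1, s2}.
Read '0': s1→{s1, s2}, s2→{s1}; now {s1, s2}.
Read '1': s1→{s1, s2}, s2→∅; now {s1, s2}.

{s1, s2}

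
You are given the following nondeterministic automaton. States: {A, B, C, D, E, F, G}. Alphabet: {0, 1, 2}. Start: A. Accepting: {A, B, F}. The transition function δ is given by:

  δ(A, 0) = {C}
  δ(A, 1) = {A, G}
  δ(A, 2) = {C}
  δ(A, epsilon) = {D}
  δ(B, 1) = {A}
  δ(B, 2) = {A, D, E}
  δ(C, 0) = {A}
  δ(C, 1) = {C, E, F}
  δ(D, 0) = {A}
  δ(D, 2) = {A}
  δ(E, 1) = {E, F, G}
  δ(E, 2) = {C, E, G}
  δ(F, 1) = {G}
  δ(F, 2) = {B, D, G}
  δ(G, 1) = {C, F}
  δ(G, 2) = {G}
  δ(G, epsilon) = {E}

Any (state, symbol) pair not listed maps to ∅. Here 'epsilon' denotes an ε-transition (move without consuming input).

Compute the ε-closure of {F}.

Begin with {F}.
No ε-moves leave this set, so the closure equals the set itself.

{F}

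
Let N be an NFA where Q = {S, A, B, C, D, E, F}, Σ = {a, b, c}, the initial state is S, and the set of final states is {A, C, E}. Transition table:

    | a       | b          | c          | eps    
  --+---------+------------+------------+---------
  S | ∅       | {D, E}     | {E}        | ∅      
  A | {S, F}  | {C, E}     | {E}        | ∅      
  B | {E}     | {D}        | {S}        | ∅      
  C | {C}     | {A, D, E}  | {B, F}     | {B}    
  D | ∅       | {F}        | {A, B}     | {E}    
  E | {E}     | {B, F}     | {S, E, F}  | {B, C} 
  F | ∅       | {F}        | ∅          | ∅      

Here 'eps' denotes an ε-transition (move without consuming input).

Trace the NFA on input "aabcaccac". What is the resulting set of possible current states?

∅

Start in {S}.
Read 'a': S→∅; now ∅.
The set is empty and remains empty for the remaining 8 symbols.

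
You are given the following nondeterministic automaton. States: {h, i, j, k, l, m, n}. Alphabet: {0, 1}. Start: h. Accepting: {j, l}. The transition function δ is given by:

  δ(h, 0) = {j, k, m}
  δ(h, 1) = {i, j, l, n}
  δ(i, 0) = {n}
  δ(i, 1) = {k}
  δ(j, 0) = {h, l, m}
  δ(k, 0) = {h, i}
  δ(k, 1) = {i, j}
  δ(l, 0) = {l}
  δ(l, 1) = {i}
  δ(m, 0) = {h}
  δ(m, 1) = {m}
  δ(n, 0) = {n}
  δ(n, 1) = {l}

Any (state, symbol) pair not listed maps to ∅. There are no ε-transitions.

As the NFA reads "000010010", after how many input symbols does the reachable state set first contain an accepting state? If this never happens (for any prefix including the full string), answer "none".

Start in {h}.
Read '0': {h} → {j, k, m}.
None of the earlier sets intersect F, but {j, k, m} does.

1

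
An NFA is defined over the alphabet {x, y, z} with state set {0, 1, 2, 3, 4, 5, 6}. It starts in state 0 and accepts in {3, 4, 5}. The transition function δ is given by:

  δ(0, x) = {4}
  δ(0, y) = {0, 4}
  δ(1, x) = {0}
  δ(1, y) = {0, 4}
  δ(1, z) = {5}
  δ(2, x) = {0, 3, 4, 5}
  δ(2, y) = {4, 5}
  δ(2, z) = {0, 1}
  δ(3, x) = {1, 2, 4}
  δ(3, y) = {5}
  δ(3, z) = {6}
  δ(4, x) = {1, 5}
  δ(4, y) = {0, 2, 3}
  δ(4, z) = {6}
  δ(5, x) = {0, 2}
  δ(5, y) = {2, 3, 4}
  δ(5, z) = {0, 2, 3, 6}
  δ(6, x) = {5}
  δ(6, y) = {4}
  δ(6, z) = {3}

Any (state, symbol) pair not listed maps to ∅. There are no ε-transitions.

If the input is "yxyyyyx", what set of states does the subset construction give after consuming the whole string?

{0, 1, 2, 3, 4, 5}

Start in {0}.
Read 'y': 0→{0, 4}; now {0, 4}.
Read 'x': 0→{4}, 4→{1, 5}; now {1, 4, 5}.
Read 'y': 1→{0, 4}, 4→{0, 2, 3}, 5→{2, 3, 4}; now {0, 2, 3, 4}.
Read 'y': 0→{0, 4}, 2→{4, 5}, 3→{5}, 4→{0, 2, 3}; now {0, 2, 3, 4, 5}.
Read 'y': 0→{0, 4}, 2→{4, 5}, 3→{5}, 4→{0, 2, 3}, 5→{2, 3, 4}; now {0, 2, 3, 4, 5}.
Read 'y': 0→{0, 4}, 2→{4, 5}, 3→{5}, 4→{0, 2, 3}, 5→{2, 3, 4}; now {0, 2, 3, 4, 5}.
Read 'x': 0→{4}, 2→{0, 3, 4, 5}, 3→{1, 2, 4}, 4→{1, 5}, 5→{0, 2}; now {0, 1, 2, 3, 4, 5}.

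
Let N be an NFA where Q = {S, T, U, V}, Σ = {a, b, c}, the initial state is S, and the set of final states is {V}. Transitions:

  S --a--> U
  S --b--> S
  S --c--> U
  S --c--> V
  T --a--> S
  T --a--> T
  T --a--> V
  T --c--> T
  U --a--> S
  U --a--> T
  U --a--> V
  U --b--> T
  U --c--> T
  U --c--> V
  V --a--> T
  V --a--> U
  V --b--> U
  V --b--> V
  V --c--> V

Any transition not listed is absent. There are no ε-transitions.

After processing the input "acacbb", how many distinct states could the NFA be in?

3

Start in {S}.
Read 'a': {S} → {U}.
Read 'c': {U} → {T, V}.
Read 'a': {T, V} → {S, T, U, V}.
Read 'c': {S, T, U, V} → {T, U, V}.
Read 'b': {T, U, V} → {T, U, V}.
Read 'b': {T, U, V} → {T, U, V}.
That set has 3 states.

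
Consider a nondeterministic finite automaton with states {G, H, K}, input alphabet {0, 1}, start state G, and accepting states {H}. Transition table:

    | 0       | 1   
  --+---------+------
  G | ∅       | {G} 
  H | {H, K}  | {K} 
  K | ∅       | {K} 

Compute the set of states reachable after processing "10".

Start in {G}.
Read '1': {G} → {G}.
Read '0': {G} → ∅.

∅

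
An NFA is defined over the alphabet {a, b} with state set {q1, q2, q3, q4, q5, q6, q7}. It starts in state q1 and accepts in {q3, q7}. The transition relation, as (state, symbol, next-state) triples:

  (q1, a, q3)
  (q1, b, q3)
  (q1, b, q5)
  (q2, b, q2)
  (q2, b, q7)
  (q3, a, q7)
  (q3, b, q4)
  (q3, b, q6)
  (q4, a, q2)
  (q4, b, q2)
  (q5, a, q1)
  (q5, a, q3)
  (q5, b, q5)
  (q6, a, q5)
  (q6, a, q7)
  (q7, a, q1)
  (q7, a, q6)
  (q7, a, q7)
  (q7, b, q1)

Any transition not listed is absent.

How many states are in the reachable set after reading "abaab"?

5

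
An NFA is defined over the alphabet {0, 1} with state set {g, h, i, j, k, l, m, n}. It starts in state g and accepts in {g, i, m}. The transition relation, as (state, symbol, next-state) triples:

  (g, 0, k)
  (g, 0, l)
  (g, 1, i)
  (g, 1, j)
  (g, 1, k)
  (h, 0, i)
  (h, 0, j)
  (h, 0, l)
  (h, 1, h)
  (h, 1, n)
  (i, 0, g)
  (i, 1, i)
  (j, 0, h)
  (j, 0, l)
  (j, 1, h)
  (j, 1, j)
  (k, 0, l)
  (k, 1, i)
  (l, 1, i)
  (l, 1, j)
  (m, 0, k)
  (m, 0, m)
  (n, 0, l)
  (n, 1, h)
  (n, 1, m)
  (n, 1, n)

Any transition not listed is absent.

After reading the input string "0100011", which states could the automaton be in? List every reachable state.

{h, i, j, m, n}

Start in {g}.
Read '0': g→{k, l}; now {k, l}.
Read '1': k→{i}, l→{i, j}; now {i, j}.
Read '0': i→{g}, j→{h, l}; now {g, h, l}.
Read '0': g→{k, l}, h→{i, j, l}, l→∅; now {i, j, k, l}.
Read '0': i→{g}, j→{h, l}, k→{l}, l→∅; now {g, h, l}.
Read '1': g→{i, j, k}, h→{h, n}, l→{i, j}; now {h, i, j, k, n}.
Read '1': h→{h, n}, i→{i}, j→{h, j}, k→{i}, n→{h, m, n}; now {h, i, j, m, n}.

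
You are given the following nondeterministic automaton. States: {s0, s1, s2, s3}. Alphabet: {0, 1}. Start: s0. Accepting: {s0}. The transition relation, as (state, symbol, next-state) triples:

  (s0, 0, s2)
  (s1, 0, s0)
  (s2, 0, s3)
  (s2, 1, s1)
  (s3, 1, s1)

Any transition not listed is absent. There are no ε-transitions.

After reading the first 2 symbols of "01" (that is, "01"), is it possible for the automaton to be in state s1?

Yes

Start in {s0}.
Read '0': s0→{s2}; now {s2}.
Read '1': s2→{s1}; now {s1}.
State s1 is in {s1}.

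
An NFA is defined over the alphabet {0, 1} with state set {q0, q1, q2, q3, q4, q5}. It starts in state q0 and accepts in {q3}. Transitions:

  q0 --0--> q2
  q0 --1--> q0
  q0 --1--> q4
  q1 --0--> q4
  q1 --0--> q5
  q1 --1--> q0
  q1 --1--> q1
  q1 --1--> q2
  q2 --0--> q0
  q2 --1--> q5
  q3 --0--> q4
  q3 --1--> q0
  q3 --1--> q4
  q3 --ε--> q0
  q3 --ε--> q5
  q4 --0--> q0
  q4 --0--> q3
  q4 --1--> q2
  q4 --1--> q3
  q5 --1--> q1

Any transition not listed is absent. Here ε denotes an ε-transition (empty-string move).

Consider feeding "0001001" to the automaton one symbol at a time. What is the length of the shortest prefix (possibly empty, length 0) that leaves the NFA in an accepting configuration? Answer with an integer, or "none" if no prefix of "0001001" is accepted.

Start in {q0}.
Read '0': q0→{q2}; now {q2}.
Read '0': q2→{q0}; now {q0}.
Read '0': q0→{q2}; now {q2}.
Read '1': q2→{q5}; now {q5}.
Read '0': q5→∅; now ∅.
The set is empty and remains empty for the remaining 2 symbols.
No reachable set along the way intersects F.

none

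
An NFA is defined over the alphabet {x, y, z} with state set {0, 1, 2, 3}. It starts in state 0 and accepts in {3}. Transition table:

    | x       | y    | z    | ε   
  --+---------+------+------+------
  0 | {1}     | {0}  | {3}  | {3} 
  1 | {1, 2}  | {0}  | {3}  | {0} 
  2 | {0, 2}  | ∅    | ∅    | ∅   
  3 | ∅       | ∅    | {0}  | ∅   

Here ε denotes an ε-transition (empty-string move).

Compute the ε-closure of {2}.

Begin with {2}.
No ε-moves leave this set, so the closure equals the set itself.

{2}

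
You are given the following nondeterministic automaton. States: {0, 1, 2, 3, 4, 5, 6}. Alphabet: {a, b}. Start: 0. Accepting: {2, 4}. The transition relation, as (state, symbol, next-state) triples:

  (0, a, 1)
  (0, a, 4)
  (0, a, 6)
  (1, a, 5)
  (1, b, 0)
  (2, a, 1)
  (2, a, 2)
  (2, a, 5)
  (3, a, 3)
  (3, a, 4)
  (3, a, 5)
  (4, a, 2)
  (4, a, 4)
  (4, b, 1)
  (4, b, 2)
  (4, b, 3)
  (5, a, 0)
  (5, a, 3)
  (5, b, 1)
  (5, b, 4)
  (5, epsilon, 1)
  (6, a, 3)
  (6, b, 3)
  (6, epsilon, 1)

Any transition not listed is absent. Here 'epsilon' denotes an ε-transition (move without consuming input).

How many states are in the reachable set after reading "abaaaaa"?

Start in {0}.
Read 'a': 0→{1, 4, 6}; now {1, 4, 6}.
Read 'b': 1→{0}, 4→{1, 2, 3}, 6→{3}; now {0, 1, 2, 3}.
Read 'a': 0→{1, 4, 6}, 1→{5}, 2→{1, 2, 5}, 3→{3, 4, 5}; now {1, 2, 3, 4, 5, 6}.
Read 'a': 1→{5}, 2→{1, 2, 5}, 3→{3, 4, 5}, 4→{2, 4}, 5→{0, 3}, 6→{3}; now {0, 1, 2, 3, 4, 5}.
Read 'a': 0→{1, 4, 6}, 1→{5}, 2→{1, 2, 5}, 3→{3, 4, 5}, 4→{2, 4}, 5→{0, 3}; now {0, 1, 2, 3, 4, 5, 6}.
Read 'a': 0→{1, 4, 6}, 1→{5}, 2→{1, 2, 5}, 3→{3, 4, 5}, 4→{2, 4}, 5→{0, 3}, 6→{3}; now {0, 1, 2, 3, 4, 5, 6}.
Read 'a': 0→{1, 4, 6}, 1→{5}, 2→{1, 2, 5}, 3→{3, 4, 5}, 4→{2, 4}, 5→{0, 3}, 6→{3}; now {0, 1, 2, 3, 4, 5, 6}.
That set has 7 states.

7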